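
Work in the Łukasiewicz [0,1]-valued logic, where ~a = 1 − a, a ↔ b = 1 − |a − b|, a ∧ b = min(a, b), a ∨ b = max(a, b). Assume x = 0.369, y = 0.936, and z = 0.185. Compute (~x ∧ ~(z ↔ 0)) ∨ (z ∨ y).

0.936

~x = 1 − 0.369 = 0.631
z ↔ 0 = 1 − |0.185 − 0.000| = 1 − 0.185 = 0.815
~(z ↔ 0) = 1 − 0.815 = 0.185
~x ∧ ~(z ↔ 0) = min(0.631, 0.185) = 0.185
z ∨ y = max(0.185, 0.936) = 0.936
(~x ∧ ~(z ↔ 0)) ∨ (z ∨ y) = max(0.185, 0.936) = 0.936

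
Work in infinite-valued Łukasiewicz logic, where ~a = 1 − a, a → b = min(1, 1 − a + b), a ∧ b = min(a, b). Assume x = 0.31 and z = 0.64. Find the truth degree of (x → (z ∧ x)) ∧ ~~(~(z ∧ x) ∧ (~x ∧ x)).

z ∧ x = min(0.64, 0.31) = 0.31
x → (z ∧ x) = min(1, 1 − 0.31 + 0.31) = min(1, 1.00) = 1.00
~(z ∧ x) = 1 − 0.31 = 0.69
~x = 1 − 0.31 = 0.69
~x ∧ x = min(0.69, 0.31) = 0.31
~(z ∧ x) ∧ (~x ∧ x) = min(0.69, 0.31) = 0.31
~(~(z ∧ x) ∧ (~x ∧ x)) = 1 − 0.31 = 0.69
~~(~(z ∧ x) ∧ (~x ∧ x)) = 1 − 0.69 = 0.31
(x → (z ∧ x)) ∧ ~~(~(z ∧ x) ∧ (~x ∧ x)) = min(1.00, 0.31) = 0.31

0.31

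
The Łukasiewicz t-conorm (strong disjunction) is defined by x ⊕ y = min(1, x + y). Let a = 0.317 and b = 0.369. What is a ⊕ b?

a ⊕ b = min(1, 0.317 + 0.369) = min(1, 0.686) = 0.686
For comparison, the Gödel t-conorm max(x, y) would give 0.369.

0.686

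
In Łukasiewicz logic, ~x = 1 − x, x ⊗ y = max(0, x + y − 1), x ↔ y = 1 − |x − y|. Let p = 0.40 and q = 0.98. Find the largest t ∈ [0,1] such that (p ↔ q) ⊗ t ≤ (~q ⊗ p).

0.58

p ↔ q = 1 − |0.40 − 0.98| = 1 − 0.58 = 0.42
So the left factor is p ↔ q = 0.42.
~q = 1 − 0.98 = 0.02
~q ⊗ p = max(0, 0.02 + 0.40 − 1) = max(0, -0.58) = 0.00
So the right-hand bound is ~q ⊗ p = 0.00.
The residuum of the Łukasiewicz t-norm gives the supremum: min(1, 1 − 0.42 + 0.00).
1 − 0.42 + 0.00 = 0.58, so t = min(1, 0.58) = 0.58.
Check: 0.42 ⊗ 0.58 = max(0, 0.00) = 0.00 ≤ 0.00.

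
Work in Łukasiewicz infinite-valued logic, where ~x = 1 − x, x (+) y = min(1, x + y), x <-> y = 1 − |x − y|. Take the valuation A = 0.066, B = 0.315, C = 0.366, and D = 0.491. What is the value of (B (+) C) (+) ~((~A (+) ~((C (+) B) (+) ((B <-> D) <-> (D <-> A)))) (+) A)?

B (+) C = min(1, 0.315 + 0.366) = min(1, 0.681) = 0.681
~A = 1 − 0.066 = 0.934
C (+) B = min(1, 0.366 + 0.315) = min(1, 0.681) = 0.681
B <-> D = 1 − |0.315 − 0.491| = 1 − 0.176 = 0.824
D <-> A = 1 − |0.491 − 0.066| = 1 − 0.425 = 0.575
(B <-> D) <-> (D <-> A) = 1 − |0.824 − 0.575| = 1 − 0.249 = 0.751
(C (+) B) (+) ((B <-> D) <-> (D <-> A)) = min(1, 0.681 + 0.751) = min(1, 1.432) = 1.000
~((C (+) B) (+) ((B <-> D) <-> (D <-> A))) = 1 − 1.000 = 0.000
~A (+) ~((C (+) B) (+) ((B <-> D) <-> (D <-> A))) = min(1, 0.934 + 0.000) = min(1, 0.934) = 0.934
(~A (+) ~((C (+) B) (+) ((B <-> D) <-> (D <-> A)))) (+) A = min(1, 0.934 + 0.066) = min(1, 1.000) = 1.000
~((~A (+) ~((C (+) B) (+) ((B <-> D) <-> (D <-> A)))) (+) A) = 1 − 1.000 = 0.000
(B (+) C) (+) ~((~A (+) ~((C (+) B) (+) ((B <-> D) <-> (D <-> A)))) (+) A) = min(1, 0.681 + 0.000) = min(1, 0.681) = 0.681

0.681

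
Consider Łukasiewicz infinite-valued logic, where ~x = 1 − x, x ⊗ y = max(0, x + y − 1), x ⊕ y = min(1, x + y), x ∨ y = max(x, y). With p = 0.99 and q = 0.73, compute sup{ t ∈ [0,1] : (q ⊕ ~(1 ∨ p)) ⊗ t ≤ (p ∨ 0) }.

1.00

1 ∨ p = max(1.00, 0.99) = 1.00
~(1 ∨ p) = 1 − 1.00 = 0.00
q ⊕ ~(1 ∨ p) = min(1, 0.73 + 0.00) = min(1, 0.73) = 0.73
So the left factor is q ⊕ ~(1 ∨ p) = 0.73.
p ∨ 0 = max(0.99, 0.00) = 0.99
So the right-hand bound is p ∨ 0 = 0.99.
The residuum of the Łukasiewicz t-norm gives the supremum: min(1, 1 − 0.73 + 0.99).
1 − 0.73 + 0.99 = 1.26, so t = min(1, 1.26) = 1.00.
Check: 0.73 ⊗ 1.00 = max(0, 0.73) = 0.73 ≤ 0.99.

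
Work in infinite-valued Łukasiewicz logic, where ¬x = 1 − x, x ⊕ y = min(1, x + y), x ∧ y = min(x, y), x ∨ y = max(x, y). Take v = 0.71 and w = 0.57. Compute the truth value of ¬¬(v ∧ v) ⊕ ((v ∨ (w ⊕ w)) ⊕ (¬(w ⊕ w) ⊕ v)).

v ∧ v = min(0.71, 0.71) = 0.71
¬(v ∧ v) = 1 − 0.71 = 0.29
¬¬(v ∧ v) = 1 − 0.29 = 0.71
w ⊕ w = min(1, 0.57 + 0.57) = min(1, 1.14) = 1.00
v ∨ (w ⊕ w) = max(0.71, 1.00) = 1.00
¬(w ⊕ w) = 1 − 1.00 = 0.00
¬(w ⊕ w) ⊕ v = min(1, 0.00 + 0.71) = min(1, 0.71) = 0.71
(v ∨ (w ⊕ w)) ⊕ (¬(w ⊕ w) ⊕ v) = min(1, 1.00 + 0.71) = min(1, 1.71) = 1.00
¬¬(v ∧ v) ⊕ ((v ∨ (w ⊕ w)) ⊕ (¬(w ⊕ w) ⊕ v)) = min(1, 0.71 + 1.00) = min(1, 1.71) = 1.00

1.00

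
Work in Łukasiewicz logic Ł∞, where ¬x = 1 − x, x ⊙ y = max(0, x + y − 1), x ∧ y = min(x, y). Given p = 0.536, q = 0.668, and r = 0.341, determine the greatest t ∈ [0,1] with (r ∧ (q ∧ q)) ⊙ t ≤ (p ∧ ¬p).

q ∧ q = min(0.668, 0.668) = 0.668
r ∧ (q ∧ q) = min(0.341, 0.668) = 0.341
So the left factor is r ∧ (q ∧ q) = 0.341.
¬p = 1 − 0.536 = 0.464
p ∧ ¬p = min(0.536, 0.464) = 0.464
So the right-hand bound is p ∧ ¬p = 0.464.
The residuum of the Łukasiewicz t-norm gives the supremum: min(1, 1 − 0.341 + 0.464).
1 − 0.341 + 0.464 = 1.123, so t = min(1, 1.123) = 1.000.
Check: 0.341 ⊙ 1.000 = max(0, 0.341) = 0.341 ≤ 0.464.

1.000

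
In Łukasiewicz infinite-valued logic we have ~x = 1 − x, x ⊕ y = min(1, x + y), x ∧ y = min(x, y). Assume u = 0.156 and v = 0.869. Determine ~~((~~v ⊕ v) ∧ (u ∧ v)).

~v = 1 − 0.869 = 0.131
~~v = 1 − 0.131 = 0.869
~~v ⊕ v = min(1, 0.869 + 0.869) = min(1, 1.738) = 1.000
u ∧ v = min(0.156, 0.869) = 0.156
(~~v ⊕ v) ∧ (u ∧ v) = min(1.000, 0.156) = 0.156
~((~~v ⊕ v) ∧ (u ∧ v)) = 1 − 0.156 = 0.844
~~((~~v ⊕ v) ∧ (u ∧ v)) = 1 − 0.844 = 0.156

0.156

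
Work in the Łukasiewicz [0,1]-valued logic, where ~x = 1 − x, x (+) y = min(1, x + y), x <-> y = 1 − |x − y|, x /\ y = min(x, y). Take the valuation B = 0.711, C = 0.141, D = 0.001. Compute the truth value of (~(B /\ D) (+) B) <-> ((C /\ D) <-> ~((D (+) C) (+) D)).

B /\ D = min(0.711, 0.001) = 0.001
~(B /\ D) = 1 − 0.001 = 0.999
~(B /\ D) (+) B = min(1, 0.999 + 0.711) = min(1, 1.710) = 1.000
C /\ D = min(0.141, 0.001) = 0.001
D (+) C = min(1, 0.001 + 0.141) = min(1, 0.142) = 0.142
(D (+) C) (+) D = min(1, 0.142 + 0.001) = min(1, 0.143) = 0.143
~((D (+) C) (+) D) = 1 − 0.143 = 0.857
(C /\ D) <-> ~((D (+) C) (+) D) = 1 − |0.001 − 0.857| = 1 − 0.856 = 0.144
(~(B /\ D) (+) B) <-> ((C /\ D) <-> ~((D (+) C) (+) D)) = 1 − |1.000 − 0.144| = 1 − 0.856 = 0.144

0.144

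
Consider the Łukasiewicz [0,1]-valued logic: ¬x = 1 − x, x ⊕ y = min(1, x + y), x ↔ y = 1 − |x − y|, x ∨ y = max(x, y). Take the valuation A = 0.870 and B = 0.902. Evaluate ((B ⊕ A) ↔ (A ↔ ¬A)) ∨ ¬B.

B ⊕ A = min(1, 0.902 + 0.870) = min(1, 1.772) = 1.000
¬A = 1 − 0.870 = 0.130
A ↔ ¬A = 1 − |0.870 − 0.130| = 1 − 0.740 = 0.260
(B ⊕ A) ↔ (A ↔ ¬A) = 1 − |1.000 − 0.260| = 1 − 0.740 = 0.260
¬B = 1 − 0.902 = 0.098
((B ⊕ A) ↔ (A ↔ ¬A)) ∨ ¬B = max(0.260, 0.098) = 0.260

0.260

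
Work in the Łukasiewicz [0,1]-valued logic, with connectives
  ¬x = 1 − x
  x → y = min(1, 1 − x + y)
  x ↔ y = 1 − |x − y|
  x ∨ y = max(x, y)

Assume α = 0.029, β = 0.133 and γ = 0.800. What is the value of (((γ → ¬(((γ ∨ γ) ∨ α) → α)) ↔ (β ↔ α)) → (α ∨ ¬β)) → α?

0.087

γ ∨ γ = max(0.800, 0.800) = 0.800
(γ ∨ γ) ∨ α = max(0.800, 0.029) = 0.800
((γ ∨ γ) ∨ α) → α = min(1, 1 − 0.800 + 0.029) = min(1, 0.229) = 0.229
¬(((γ ∨ γ) ∨ α) → α) = 1 − 0.229 = 0.771
γ → ¬(((γ ∨ γ) ∨ α) → α) = min(1, 1 − 0.800 + 0.771) = min(1, 0.971) = 0.971
β ↔ α = 1 − |0.133 − 0.029| = 1 − 0.104 = 0.896
(γ → ¬(((γ ∨ γ) ∨ α) → α)) ↔ (β ↔ α) = 1 − |0.971 − 0.896| = 1 − 0.075 = 0.925
¬β = 1 − 0.133 = 0.867
α ∨ ¬β = max(0.029, 0.867) = 0.867
((γ → ¬(((γ ∨ γ) ∨ α) → α)) ↔ (β ↔ α)) → (α ∨ ¬β) = min(1, 1 − 0.925 + 0.867) = min(1, 0.942) = 0.942
(((γ → ¬(((γ ∨ γ) ∨ α) → α)) ↔ (β ↔ α)) → (α ∨ ¬β)) → α = min(1, 1 − 0.942 + 0.029) = min(1, 0.087) = 0.087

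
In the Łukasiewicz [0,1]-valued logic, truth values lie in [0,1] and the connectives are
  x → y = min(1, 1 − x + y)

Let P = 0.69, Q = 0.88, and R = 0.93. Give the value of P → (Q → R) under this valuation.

Q → R = min(1, 1 − 0.88 + 0.93) = min(1, 1.05) = 1.00
P → (Q → R) = min(1, 1 − 0.69 + 1.00) = min(1, 1.31) = 1.00

1.00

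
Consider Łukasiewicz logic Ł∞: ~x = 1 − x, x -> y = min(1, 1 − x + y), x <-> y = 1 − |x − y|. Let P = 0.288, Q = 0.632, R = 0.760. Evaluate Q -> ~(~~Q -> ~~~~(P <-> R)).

~Q = 1 − 0.632 = 0.368
~~Q = 1 − 0.368 = 0.632
P <-> R = 1 − |0.288 − 0.760| = 1 − 0.472 = 0.528
~(P <-> R) = 1 − 0.528 = 0.472
~~(P <-> R) = 1 − 0.472 = 0.528
~~~(P <-> R) = 1 − 0.528 = 0.472
~~~~(P <-> R) = 1 − 0.472 = 0.528
~~Q -> ~~~~(P <-> R) = min(1, 1 − 0.632 + 0.528) = min(1, 0.896) = 0.896
~(~~Q -> ~~~~(P <-> R)) = 1 − 0.896 = 0.104
Q -> ~(~~Q -> ~~~~(P <-> R)) = min(1, 1 − 0.632 + 0.104) = min(1, 0.472) = 0.472

0.472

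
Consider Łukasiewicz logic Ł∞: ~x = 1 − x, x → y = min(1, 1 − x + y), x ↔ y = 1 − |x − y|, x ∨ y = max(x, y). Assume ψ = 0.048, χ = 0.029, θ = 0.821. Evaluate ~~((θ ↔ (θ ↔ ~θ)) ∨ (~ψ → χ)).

0.537

~θ = 1 − 0.821 = 0.179
θ ↔ ~θ = 1 − |0.821 − 0.179| = 1 − 0.642 = 0.358
θ ↔ (θ ↔ ~θ) = 1 − |0.821 − 0.358| = 1 − 0.463 = 0.537
~ψ = 1 − 0.048 = 0.952
~ψ → χ = min(1, 1 − 0.952 + 0.029) = min(1, 0.077) = 0.077
(θ ↔ (θ ↔ ~θ)) ∨ (~ψ → χ) = max(0.537, 0.077) = 0.537
~((θ ↔ (θ ↔ ~θ)) ∨ (~ψ → χ)) = 1 − 0.537 = 0.463
~~((θ ↔ (θ ↔ ~θ)) ∨ (~ψ → χ)) = 1 − 0.463 = 0.537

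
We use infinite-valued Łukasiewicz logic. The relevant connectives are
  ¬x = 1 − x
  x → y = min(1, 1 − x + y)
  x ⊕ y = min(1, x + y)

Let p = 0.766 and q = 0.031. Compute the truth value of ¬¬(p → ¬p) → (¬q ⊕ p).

1.000

¬p = 1 − 0.766 = 0.234
p → ¬p = min(1, 1 − 0.766 + 0.234) = min(1, 0.468) = 0.468
¬(p → ¬p) = 1 − 0.468 = 0.532
¬¬(p → ¬p) = 1 − 0.532 = 0.468
¬q = 1 − 0.031 = 0.969
¬q ⊕ p = min(1, 0.969 + 0.766) = min(1, 1.735) = 1.000
¬¬(p → ¬p) → (¬q ⊕ p) = min(1, 1 − 0.468 + 1.000) = min(1, 1.532) = 1.000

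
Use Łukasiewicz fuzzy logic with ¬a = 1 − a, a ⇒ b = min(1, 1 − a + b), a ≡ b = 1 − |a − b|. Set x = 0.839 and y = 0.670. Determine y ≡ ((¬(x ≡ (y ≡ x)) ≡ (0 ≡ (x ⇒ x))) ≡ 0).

0.338

y ≡ x = 1 − |0.670 − 0.839| = 1 − 0.169 = 0.831
x ≡ (y ≡ x) = 1 − |0.839 − 0.831| = 1 − 0.008 = 0.992
¬(x ≡ (y ≡ x)) = 1 − 0.992 = 0.008
x ⇒ x = min(1, 1 − 0.839 + 0.839) = min(1, 1.000) = 1.000
0 ≡ (x ⇒ x) = 1 − |0.000 − 1.000| = 1 − 1.000 = 0.000
¬(x ≡ (y ≡ x)) ≡ (0 ≡ (x ⇒ x)) = 1 − |0.008 − 0.000| = 1 − 0.008 = 0.992
(¬(x ≡ (y ≡ x)) ≡ (0 ≡ (x ⇒ x))) ≡ 0 = 1 − |0.992 − 0.000| = 1 − 0.992 = 0.008
y ≡ ((¬(x ≡ (y ≡ x)) ≡ (0 ≡ (x ⇒ x))) ≡ 0) = 1 − |0.670 − 0.008| = 1 − 0.662 = 0.338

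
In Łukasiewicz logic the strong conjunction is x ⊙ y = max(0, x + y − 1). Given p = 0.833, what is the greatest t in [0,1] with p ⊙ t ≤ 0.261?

0.428

The residuum of the Łukasiewicz t-norm gives the supremum: min(1, 1 − 0.833 + 0.261).
1 − 0.833 + 0.261 = 0.428, so t = min(1, 0.428) = 0.428.
Check: 0.833 ⊙ 0.428 = max(0, 0.261) = 0.261 ≤ 0.261.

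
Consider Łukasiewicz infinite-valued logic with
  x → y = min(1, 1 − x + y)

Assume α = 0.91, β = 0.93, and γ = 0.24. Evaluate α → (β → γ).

0.40

β → γ = min(1, 1 − 0.93 + 0.24) = min(1, 0.31) = 0.31
α → (β → γ) = min(1, 1 − 0.91 + 0.31) = min(1, 0.40) = 0.40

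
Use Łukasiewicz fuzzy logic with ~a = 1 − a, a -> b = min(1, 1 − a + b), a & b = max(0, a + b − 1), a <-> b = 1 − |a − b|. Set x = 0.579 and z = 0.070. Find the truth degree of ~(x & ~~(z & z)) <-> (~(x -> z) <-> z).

0.561

z & z = max(0, 0.070 + 0.070 − 1) = max(0, -0.860) = 0.000
~(z & z) = 1 − 0.000 = 1.000
~~(z & z) = 1 − 1.000 = 0.000
x & ~~(z & z) = max(0, 0.579 + 0.000 − 1) = max(0, -0.421) = 0.000
~(x & ~~(z & z)) = 1 − 0.000 = 1.000
x -> z = min(1, 1 − 0.579 + 0.070) = min(1, 0.491) = 0.491
~(x -> z) = 1 − 0.491 = 0.509
~(x -> z) <-> z = 1 − |0.509 − 0.070| = 1 − 0.439 = 0.561
~(x & ~~(z & z)) <-> (~(x -> z) <-> z) = 1 − |1.000 − 0.561| = 1 − 0.439 = 0.561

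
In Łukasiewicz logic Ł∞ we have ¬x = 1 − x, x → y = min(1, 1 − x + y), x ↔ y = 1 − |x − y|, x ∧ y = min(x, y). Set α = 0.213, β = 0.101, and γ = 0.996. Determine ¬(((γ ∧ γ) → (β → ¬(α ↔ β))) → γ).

0.004

γ ∧ γ = min(0.996, 0.996) = 0.996
α ↔ β = 1 − |0.213 − 0.101| = 1 − 0.112 = 0.888
¬(α ↔ β) = 1 − 0.888 = 0.112
β → ¬(α ↔ β) = min(1, 1 − 0.101 + 0.112) = min(1, 1.011) = 1.000
(γ ∧ γ) → (β → ¬(α ↔ β)) = min(1, 1 − 0.996 + 1.000) = min(1, 1.004) = 1.000
((γ ∧ γ) → (β → ¬(α ↔ β))) → γ = min(1, 1 − 1.000 + 0.996) = min(1, 0.996) = 0.996
¬(((γ ∧ γ) → (β → ¬(α ↔ β))) → γ) = 1 − 0.996 = 0.004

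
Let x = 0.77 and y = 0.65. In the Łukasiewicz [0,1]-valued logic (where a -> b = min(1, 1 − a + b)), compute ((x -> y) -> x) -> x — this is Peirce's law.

0.88

x -> y = min(1, 1 − 0.77 + 0.65) = min(1, 0.88) = 0.88
(x -> y) -> x = min(1, 1 − 0.88 + 0.77) = min(1, 0.89) = 0.89
((x -> y) -> x) -> x = min(1, 1 − 0.89 + 0.77) = min(1, 0.88) = 0.88
(The value 0.88 < 1 shows this instance is not satisfied; not a Ł∞-tautology in general.)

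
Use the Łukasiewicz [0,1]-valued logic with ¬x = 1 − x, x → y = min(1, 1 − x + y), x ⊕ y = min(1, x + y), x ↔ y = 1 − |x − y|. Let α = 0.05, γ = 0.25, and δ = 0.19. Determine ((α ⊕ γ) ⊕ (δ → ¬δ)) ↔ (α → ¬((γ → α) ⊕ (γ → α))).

0.95

α ⊕ γ = min(1, 0.05 + 0.25) = min(1, 0.30) = 0.30
¬δ = 1 − 0.19 = 0.81
δ → ¬δ = min(1, 1 − 0.19 + 0.81) = min(1, 1.62) = 1.00
(α ⊕ γ) ⊕ (δ → ¬δ) = min(1, 0.30 + 1.00) = min(1, 1.30) = 1.00
γ → α = min(1, 1 − 0.25 + 0.05) = min(1, 0.80) = 0.80
(γ → α) ⊕ (γ → α) = min(1, 0.80 + 0.80) = min(1, 1.60) = 1.00
¬((γ → α) ⊕ (γ → α)) = 1 − 1.00 = 0.00
α → ¬((γ → α) ⊕ (γ → α)) = min(1, 1 − 0.05 + 0.00) = min(1, 0.95) = 0.95
((α ⊕ γ) ⊕ (δ → ¬δ)) ↔ (α → ¬((γ → α) ⊕ (γ → α))) = 1 − |1.00 − 0.95| = 1 − 0.05 = 0.95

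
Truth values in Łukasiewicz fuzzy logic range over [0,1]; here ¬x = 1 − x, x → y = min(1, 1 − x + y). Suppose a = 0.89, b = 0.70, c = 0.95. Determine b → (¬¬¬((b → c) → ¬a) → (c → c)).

1.00

b → c = min(1, 1 − 0.70 + 0.95) = min(1, 1.25) = 1.00
¬a = 1 − 0.89 = 0.11
(b → c) → ¬a = min(1, 1 − 1.00 + 0.11) = min(1, 0.11) = 0.11
¬((b → c) → ¬a) = 1 − 0.11 = 0.89
¬¬((b → c) → ¬a) = 1 − 0.89 = 0.11
¬¬¬((b → c) → ¬a) = 1 − 0.11 = 0.89
c → c = min(1, 1 − 0.95 + 0.95) = min(1, 1.00) = 1.00
¬¬¬((b → c) → ¬a) → (c → c) = min(1, 1 − 0.89 + 1.00) = min(1, 1.11) = 1.00
b → (¬¬¬((b → c) → ¬a) → (c → c)) = min(1, 1 − 0.70 + 1.00) = min(1, 1.30) = 1.00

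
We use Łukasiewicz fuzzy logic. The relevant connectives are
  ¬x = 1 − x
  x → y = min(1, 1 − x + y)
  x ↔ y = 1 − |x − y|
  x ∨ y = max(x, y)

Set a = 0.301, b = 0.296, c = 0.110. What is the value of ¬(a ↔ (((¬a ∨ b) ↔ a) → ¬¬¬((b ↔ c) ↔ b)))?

0.615

¬a = 1 − 0.301 = 0.699
¬a ∨ b = max(0.699, 0.296) = 0.699
(¬a ∨ b) ↔ a = 1 − |0.699 − 0.301| = 1 − 0.398 = 0.602
b ↔ c = 1 − |0.296 − 0.110| = 1 − 0.186 = 0.814
(b ↔ c) ↔ b = 1 − |0.814 − 0.296| = 1 − 0.518 = 0.482
¬((b ↔ c) ↔ b) = 1 − 0.482 = 0.518
¬¬((b ↔ c) ↔ b) = 1 − 0.518 = 0.482
¬¬¬((b ↔ c) ↔ b) = 1 − 0.482 = 0.518
((¬a ∨ b) ↔ a) → ¬¬¬((b ↔ c) ↔ b) = min(1, 1 − 0.602 + 0.518) = min(1, 0.916) = 0.916
a ↔ (((¬a ∨ b) ↔ a) → ¬¬¬((b ↔ c) ↔ b)) = 1 − |0.301 − 0.916| = 1 − 0.615 = 0.385
¬(a ↔ (((¬a ∨ b) ↔ a) → ¬¬¬((b ↔ c) ↔ b))) = 1 − 0.385 = 0.615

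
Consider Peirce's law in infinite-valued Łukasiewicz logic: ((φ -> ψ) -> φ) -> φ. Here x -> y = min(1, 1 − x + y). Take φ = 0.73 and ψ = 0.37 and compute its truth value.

φ -> ψ = min(1, 1 − 0.73 + 0.37) = min(1, 0.64) = 0.64
(φ -> ψ) -> φ = min(1, 1 − 0.64 + 0.73) = min(1, 1.09) = 1.00
((φ -> ψ) -> φ) -> φ = min(1, 1 − 1.00 + 0.73) = min(1, 0.73) = 0.73
(The value 0.73 < 1 shows this instance is not satisfied; not a Ł∞-tautology in general.)

0.73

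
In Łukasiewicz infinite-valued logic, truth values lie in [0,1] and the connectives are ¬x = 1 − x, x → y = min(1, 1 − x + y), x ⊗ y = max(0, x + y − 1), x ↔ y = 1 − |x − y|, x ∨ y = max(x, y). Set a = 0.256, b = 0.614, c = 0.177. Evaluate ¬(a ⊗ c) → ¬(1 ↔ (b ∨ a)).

a ⊗ c = max(0, 0.256 + 0.177 − 1) = max(0, -0.567) = 0.000
¬(a ⊗ c) = 1 − 0.000 = 1.000
b ∨ a = max(0.614, 0.256) = 0.614
1 ↔ (b ∨ a) = 1 − |1.000 − 0.614| = 1 − 0.386 = 0.614
¬(1 ↔ (b ∨ a)) = 1 − 0.614 = 0.386
¬(a ⊗ c) → ¬(1 ↔ (b ∨ a)) = min(1, 1 − 1.000 + 0.386) = min(1, 0.386) = 0.386

0.386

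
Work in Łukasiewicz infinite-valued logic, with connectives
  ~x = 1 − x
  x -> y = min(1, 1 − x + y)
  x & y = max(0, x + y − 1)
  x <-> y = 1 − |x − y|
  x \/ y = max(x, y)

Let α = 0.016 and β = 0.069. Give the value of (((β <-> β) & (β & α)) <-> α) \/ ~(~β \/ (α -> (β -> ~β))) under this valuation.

β <-> β = 1 − |0.069 − 0.069| = 1 − 0.000 = 1.000
β & α = max(0, 0.069 + 0.016 − 1) = max(0, -0.915) = 0.000
(β <-> β) & (β & α) = max(0, 1.000 + 0.000 − 1) = max(0, 0.000) = 0.000
((β <-> β) & (β & α)) <-> α = 1 − |0.000 − 0.016| = 1 − 0.016 = 0.984
~β = 1 − 0.069 = 0.931
β -> ~β = min(1, 1 − 0.069 + 0.931) = min(1, 1.862) = 1.000
α -> (β -> ~β) = min(1, 1 − 0.016 + 1.000) = min(1, 1.984) = 1.000
~β \/ (α -> (β -> ~β)) = max(0.931, 1.000) = 1.000
~(~β \/ (α -> (β -> ~β))) = 1 − 1.000 = 0.000
(((β <-> β) & (β & α)) <-> α) \/ ~(~β \/ (α -> (β -> ~β))) = max(0.984, 0.000) = 0.984

0.984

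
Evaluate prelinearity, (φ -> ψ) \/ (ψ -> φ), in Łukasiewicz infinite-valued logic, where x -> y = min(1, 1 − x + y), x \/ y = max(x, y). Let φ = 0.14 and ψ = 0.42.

φ -> ψ = min(1, 1 − 0.14 + 0.42) = min(1, 1.28) = 1.00
ψ -> φ = min(1, 1 − 0.42 + 0.14) = min(1, 0.72) = 0.72
(φ -> ψ) \/ (ψ -> φ) = max(1.00, 0.72) = 1.00
(As expected: a Ł∞-tautology — holds in every MV-chain.)

1.00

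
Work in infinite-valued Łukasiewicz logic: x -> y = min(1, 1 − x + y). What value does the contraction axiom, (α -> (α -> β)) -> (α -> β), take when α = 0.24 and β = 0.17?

0.93

α -> β = min(1, 1 − 0.24 + 0.17) = min(1, 0.93) = 0.93
α -> (α -> β) = min(1, 1 − 0.24 + 0.93) = min(1, 1.69) = 1.00
(α -> (α -> β)) -> (α -> β) = min(1, 1 − 1.00 + 0.93) = min(1, 0.93) = 0.93
(The value 0.93 < 1 shows this instance is not satisfied; fails in Ł∞ (the t-norm is not idempotent).)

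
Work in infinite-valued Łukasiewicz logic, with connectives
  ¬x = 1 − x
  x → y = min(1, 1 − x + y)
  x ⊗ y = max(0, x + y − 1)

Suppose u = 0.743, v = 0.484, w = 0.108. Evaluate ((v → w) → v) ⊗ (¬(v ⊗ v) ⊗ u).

v → w = min(1, 1 − 0.484 + 0.108) = min(1, 0.624) = 0.624
(v → w) → v = min(1, 1 − 0.624 + 0.484) = min(1, 0.860) = 0.860
v ⊗ v = max(0, 0.484 + 0.484 − 1) = max(0, -0.032) = 0.000
¬(v ⊗ v) = 1 − 0.000 = 1.000
¬(v ⊗ v) ⊗ u = max(0, 1.000 + 0.743 − 1) = max(0, 0.743) = 0.743
((v → w) → v) ⊗ (¬(v ⊗ v) ⊗ u) = max(0, 0.860 + 0.743 − 1) = max(0, 0.603) = 0.603

0.603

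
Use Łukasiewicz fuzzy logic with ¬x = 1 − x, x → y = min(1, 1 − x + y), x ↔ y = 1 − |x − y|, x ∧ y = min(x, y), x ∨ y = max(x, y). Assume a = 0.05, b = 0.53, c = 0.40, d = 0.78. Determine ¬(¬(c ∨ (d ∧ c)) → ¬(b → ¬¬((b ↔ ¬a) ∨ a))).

0.60

d ∧ c = min(0.78, 0.40) = 0.40
c ∨ (d ∧ c) = max(0.40, 0.40) = 0.40
¬(c ∨ (d ∧ c)) = 1 − 0.40 = 0.60
¬a = 1 − 0.05 = 0.95
b ↔ ¬a = 1 − |0.53 − 0.95| = 1 − 0.42 = 0.58
(b ↔ ¬a) ∨ a = max(0.58, 0.05) = 0.58
¬((b ↔ ¬a) ∨ a) = 1 − 0.58 = 0.42
¬¬((b ↔ ¬a) ∨ a) = 1 − 0.42 = 0.58
b → ¬¬((b ↔ ¬a) ∨ a) = min(1, 1 − 0.53 + 0.58) = min(1, 1.05) = 1.00
¬(b → ¬¬((b ↔ ¬a) ∨ a)) = 1 − 1.00 = 0.00
¬(c ∨ (d ∧ c)) → ¬(b → ¬¬((b ↔ ¬a) ∨ a)) = min(1, 1 − 0.60 + 0.00) = min(1, 0.40) = 0.40
¬(¬(c ∨ (d ∧ c)) → ¬(b → ¬¬((b ↔ ¬a) ∨ a))) = 1 − 0.40 = 0.60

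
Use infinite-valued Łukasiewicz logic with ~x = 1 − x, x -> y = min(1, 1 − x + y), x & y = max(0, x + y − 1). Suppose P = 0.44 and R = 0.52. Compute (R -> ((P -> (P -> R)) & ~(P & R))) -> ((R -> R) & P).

P -> R = min(1, 1 − 0.44 + 0.52) = min(1, 1.08) = 1.00
P -> (P -> R) = min(1, 1 − 0.44 + 1.00) = min(1, 1.56) = 1.00
P & R = max(0, 0.44 + 0.52 − 1) = max(0, -0.04) = 0.00
~(P & R) = 1 − 0.00 = 1.00
(P -> (P -> R)) & ~(P & R) = max(0, 1.00 + 1.00 − 1) = max(0, 1.00) = 1.00
R -> ((P -> (P -> R)) & ~(P & R)) = min(1, 1 − 0.52 + 1.00) = min(1, 1.48) = 1.00
R -> R = min(1, 1 − 0.52 + 0.52) = min(1, 1.00) = 1.00
(R -> R) & P = max(0, 1.00 + 0.44 − 1) = max(0, 0.44) = 0.44
(R -> ((P -> (P -> R)) & ~(P & R))) -> ((R -> R) & P) = min(1, 1 − 1.00 + 0.44) = min(1, 0.44) = 0.44

0.44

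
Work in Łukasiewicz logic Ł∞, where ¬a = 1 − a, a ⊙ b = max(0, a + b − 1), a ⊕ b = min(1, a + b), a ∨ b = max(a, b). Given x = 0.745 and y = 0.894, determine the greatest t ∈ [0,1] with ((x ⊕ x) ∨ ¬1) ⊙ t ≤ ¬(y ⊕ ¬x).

x ⊕ x = min(1, 0.745 + 0.745) = min(1, 1.490) = 1.000
¬1 = 1 − 1.000 = 0.000
(x ⊕ x) ∨ ¬1 = max(1.000, 0.000) = 1.000
So the left factor is (x ⊕ x) ∨ ¬1 = 1.000.
¬x = 1 − 0.745 = 0.255
y ⊕ ¬x = min(1, 0.894 + 0.255) = min(1, 1.149) = 1.000
¬(y ⊕ ¬x) = 1 − 1.000 = 0.000
So the right-hand bound is ¬(y ⊕ ¬x) = 0.000.
The residuum of the Łukasiewicz t-norm gives the supremum: min(1, 1 − 1.000 + 0.000).
1 − 1.000 + 0.000 = 0.000, so t = min(1, 0.000) = 0.000.
Check: 1.000 ⊙ 0.000 = max(0, 0.000) = 0.000 ≤ 0.000.

0.000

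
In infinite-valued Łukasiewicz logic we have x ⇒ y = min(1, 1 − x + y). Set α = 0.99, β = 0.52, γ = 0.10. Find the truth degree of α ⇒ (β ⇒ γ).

β ⇒ γ = min(1, 1 − 0.52 + 0.10) = min(1, 0.58) = 0.58
α ⇒ (β ⇒ γ) = min(1, 1 − 0.99 + 0.58) = min(1, 0.59) = 0.59

0.59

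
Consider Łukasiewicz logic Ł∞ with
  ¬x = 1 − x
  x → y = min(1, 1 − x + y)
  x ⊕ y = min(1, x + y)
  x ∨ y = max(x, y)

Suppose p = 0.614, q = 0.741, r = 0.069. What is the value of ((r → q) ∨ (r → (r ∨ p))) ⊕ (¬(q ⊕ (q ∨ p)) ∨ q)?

1.000

r → q = min(1, 1 − 0.069 + 0.741) = min(1, 1.672) = 1.000
r ∨ p = max(0.069, 0.614) = 0.614
r → (r ∨ p) = min(1, 1 − 0.069 + 0.614) = min(1, 1.545) = 1.000
(r → q) ∨ (r → (r ∨ p)) = max(1.000, 1.000) = 1.000
q ∨ p = max(0.741, 0.614) = 0.741
q ⊕ (q ∨ p) = min(1, 0.741 + 0.741) = min(1, 1.482) = 1.000
¬(q ⊕ (q ∨ p)) = 1 − 1.000 = 0.000
¬(q ⊕ (q ∨ p)) ∨ q = max(0.000, 0.741) = 0.741
((r → q) ∨ (r → (r ∨ p))) ⊕ (¬(q ⊕ (q ∨ p)) ∨ q) = min(1, 1.000 + 0.741) = min(1, 1.741) = 1.000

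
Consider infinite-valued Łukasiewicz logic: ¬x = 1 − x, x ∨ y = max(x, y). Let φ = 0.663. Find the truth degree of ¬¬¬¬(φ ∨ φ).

φ ∨ φ = max(0.663, 0.663) = 0.663
¬(φ ∨ φ) = 1 − 0.663 = 0.337
¬¬(φ ∨ φ) = 1 − 0.337 = 0.663
¬¬¬(φ ∨ φ) = 1 − 0.663 = 0.337
¬¬¬¬(φ ∨ φ) = 1 − 0.337 = 0.663

0.663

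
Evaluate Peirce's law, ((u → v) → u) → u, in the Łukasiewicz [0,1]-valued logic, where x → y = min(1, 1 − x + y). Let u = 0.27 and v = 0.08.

0.81

u → v = min(1, 1 − 0.27 + 0.08) = min(1, 0.81) = 0.81
(u → v) → u = min(1, 1 − 0.81 + 0.27) = min(1, 0.46) = 0.46
((u → v) → u) → u = min(1, 1 − 0.46 + 0.27) = min(1, 0.81) = 0.81
(The value 0.81 < 1 shows this instance is not satisfied; not a Ł∞-tautology in general.)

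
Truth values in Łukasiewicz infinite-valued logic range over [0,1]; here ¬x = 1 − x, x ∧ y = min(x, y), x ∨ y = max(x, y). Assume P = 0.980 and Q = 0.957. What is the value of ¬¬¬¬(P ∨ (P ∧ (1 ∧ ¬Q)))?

¬Q = 1 − 0.957 = 0.043
1 ∧ ¬Q = min(1.000, 0.043) = 0.043
P ∧ (1 ∧ ¬Q) = min(0.980, 0.043) = 0.043
P ∨ (P ∧ (1 ∧ ¬Q)) = max(0.980, 0.043) = 0.980
¬(P ∨ (P ∧ (1 ∧ ¬Q))) = 1 − 0.980 = 0.020
¬¬(P ∨ (P ∧ (1 ∧ ¬Q))) = 1 − 0.020 = 0.980
¬¬¬(P ∨ (P ∧ (1 ∧ ¬Q))) = 1 − 0.980 = 0.020
¬¬¬¬(P ∨ (P ∧ (1 ∧ ¬Q))) = 1 − 0.020 = 0.980

0.980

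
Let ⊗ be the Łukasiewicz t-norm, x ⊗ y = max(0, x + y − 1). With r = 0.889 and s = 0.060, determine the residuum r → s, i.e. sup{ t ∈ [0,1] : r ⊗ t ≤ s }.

The residuum of the Łukasiewicz t-norm gives the supremum: min(1, 1 − 0.889 + 0.060).
1 − 0.889 + 0.060 = 0.171, so t = min(1, 0.171) = 0.171.
Check: 0.889 ⊗ 0.171 = max(0, 0.060) = 0.060 ≤ 0.060.

0.171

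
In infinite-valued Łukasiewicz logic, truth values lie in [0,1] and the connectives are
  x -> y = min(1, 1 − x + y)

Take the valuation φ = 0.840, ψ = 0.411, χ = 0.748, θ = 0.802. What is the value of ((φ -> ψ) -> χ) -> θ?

0.802

φ -> ψ = min(1, 1 − 0.840 + 0.411) = min(1, 0.571) = 0.571
(φ -> ψ) -> χ = min(1, 1 − 0.571 + 0.748) = min(1, 1.177) = 1.000
((φ -> ψ) -> χ) -> θ = min(1, 1 − 1.000 + 0.802) = min(1, 0.802) = 0.802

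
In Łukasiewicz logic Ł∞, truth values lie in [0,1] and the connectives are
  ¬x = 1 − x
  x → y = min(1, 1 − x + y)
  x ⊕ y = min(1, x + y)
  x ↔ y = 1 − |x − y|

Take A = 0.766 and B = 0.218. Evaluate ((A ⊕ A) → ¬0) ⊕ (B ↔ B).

A ⊕ A = min(1, 0.766 + 0.766) = min(1, 1.532) = 1.000
¬0 = 1 − 0.000 = 1.000
(A ⊕ A) → ¬0 = min(1, 1 − 1.000 + 1.000) = min(1, 1.000) = 1.000
B ↔ B = 1 − |0.218 − 0.218| = 1 − 0.000 = 1.000
((A ⊕ A) → ¬0) ⊕ (B ↔ B) = min(1, 1.000 + 1.000) = min(1, 2.000) = 1.000

1.000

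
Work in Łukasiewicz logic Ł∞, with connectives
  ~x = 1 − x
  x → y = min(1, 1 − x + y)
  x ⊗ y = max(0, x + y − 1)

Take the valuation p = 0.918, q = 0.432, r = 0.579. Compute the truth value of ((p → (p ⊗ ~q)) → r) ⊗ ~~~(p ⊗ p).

0.164

~q = 1 − 0.432 = 0.568
p ⊗ ~q = max(0, 0.918 + 0.568 − 1) = max(0, 0.486) = 0.486
p → (p ⊗ ~q) = min(1, 1 − 0.918 + 0.486) = min(1, 0.568) = 0.568
(p → (p ⊗ ~q)) → r = min(1, 1 − 0.568 + 0.579) = min(1, 1.011) = 1.000
p ⊗ p = max(0, 0.918 + 0.918 − 1) = max(0, 0.836) = 0.836
~(p ⊗ p) = 1 − 0.836 = 0.164
~~(p ⊗ p) = 1 − 0.164 = 0.836
~~~(p ⊗ p) = 1 − 0.836 = 0.164
((p → (p ⊗ ~q)) → r) ⊗ ~~~(p ⊗ p) = max(0, 1.000 + 0.164 − 1) = max(0, 0.164) = 0.164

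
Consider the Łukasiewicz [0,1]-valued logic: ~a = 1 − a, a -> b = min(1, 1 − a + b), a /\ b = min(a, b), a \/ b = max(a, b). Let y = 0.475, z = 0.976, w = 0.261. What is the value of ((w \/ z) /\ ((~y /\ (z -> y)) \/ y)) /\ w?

0.261

w \/ z = max(0.261, 0.976) = 0.976
~y = 1 − 0.475 = 0.525
z -> y = min(1, 1 − 0.976 + 0.475) = min(1, 0.499) = 0.499
~y /\ (z -> y) = min(0.525, 0.499) = 0.499
(~y /\ (z -> y)) \/ y = max(0.499, 0.475) = 0.499
(w \/ z) /\ ((~y /\ (z -> y)) \/ y) = min(0.976, 0.499) = 0.499
((w \/ z) /\ ((~y /\ (z -> y)) \/ y)) /\ w = min(0.499, 0.261) = 0.261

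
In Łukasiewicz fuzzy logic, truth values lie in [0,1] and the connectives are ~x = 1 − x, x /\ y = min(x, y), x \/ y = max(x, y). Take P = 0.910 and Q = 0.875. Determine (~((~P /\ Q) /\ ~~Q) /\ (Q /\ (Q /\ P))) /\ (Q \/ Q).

~P = 1 − 0.910 = 0.090
~P /\ Q = min(0.090, 0.875) = 0.090
~Q = 1 − 0.875 = 0.125
~~Q = 1 − 0.125 = 0.875
(~P /\ Q) /\ ~~Q = min(0.090, 0.875) = 0.090
~((~P /\ Q) /\ ~~Q) = 1 − 0.090 = 0.910
Q /\ P = min(0.875, 0.910) = 0.875
Q /\ (Q /\ P) = min(0.875, 0.875) = 0.875
~((~P /\ Q) /\ ~~Q) /\ (Q /\ (Q /\ P)) = min(0.910, 0.875) = 0.875
Q \/ Q = max(0.875, 0.875) = 0.875
(~((~P /\ Q) /\ ~~Q) /\ (Q /\ (Q /\ P))) /\ (Q \/ Q) = min(0.875, 0.875) = 0.875

0.875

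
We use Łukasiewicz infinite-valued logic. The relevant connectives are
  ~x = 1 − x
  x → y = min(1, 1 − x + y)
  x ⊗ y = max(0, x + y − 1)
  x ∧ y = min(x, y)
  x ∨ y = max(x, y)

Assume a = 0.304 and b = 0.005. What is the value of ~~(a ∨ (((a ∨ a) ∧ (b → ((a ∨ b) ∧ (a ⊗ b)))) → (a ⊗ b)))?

0.696

a ∨ a = max(0.304, 0.304) = 0.304
a ∨ b = max(0.304, 0.005) = 0.304
a ⊗ b = max(0, 0.304 + 0.005 − 1) = max(0, -0.691) = 0.000
(a ∨ b) ∧ (a ⊗ b) = min(0.304, 0.000) = 0.000
b → ((a ∨ b) ∧ (a ⊗ b)) = min(1, 1 − 0.005 + 0.000) = min(1, 0.995) = 0.995
(a ∨ a) ∧ (b → ((a ∨ b) ∧ (a ⊗ b))) = min(0.304, 0.995) = 0.304
((a ∨ a) ∧ (b → ((a ∨ b) ∧ (a ⊗ b)))) → (a ⊗ b) = min(1, 1 − 0.304 + 0.000) = min(1, 0.696) = 0.696
a ∨ (((a ∨ a) ∧ (b → ((a ∨ b) ∧ (a ⊗ b)))) → (a ⊗ b)) = max(0.304, 0.696) = 0.696
~(a ∨ (((a ∨ a) ∧ (b → ((a ∨ b) ∧ (a ⊗ b)))) → (a ⊗ b))) = 1 − 0.696 = 0.304
~~(a ∨ (((a ∨ a) ∧ (b → ((a ∨ b) ∧ (a ⊗ b)))) → (a ⊗ b))) = 1 − 0.304 = 0.696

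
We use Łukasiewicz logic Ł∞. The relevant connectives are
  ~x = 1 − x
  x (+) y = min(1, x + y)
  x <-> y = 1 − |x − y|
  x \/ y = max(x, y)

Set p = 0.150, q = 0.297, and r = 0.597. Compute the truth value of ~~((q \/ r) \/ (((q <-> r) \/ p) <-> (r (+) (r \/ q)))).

q \/ r = max(0.297, 0.597) = 0.597
q <-> r = 1 − |0.297 − 0.597| = 1 − 0.300 = 0.700
(q <-> r) \/ p = max(0.700, 0.150) = 0.700
r \/ q = max(0.597, 0.297) = 0.597
r (+) (r \/ q) = min(1, 0.597 + 0.597) = min(1, 1.194) = 1.000
((q <-> r) \/ p) <-> (r (+) (r \/ q)) = 1 − |0.700 − 1.000| = 1 − 0.300 = 0.700
(q \/ r) \/ (((q <-> r) \/ p) <-> (r (+) (r \/ q))) = max(0.597, 0.700) = 0.700
~((q \/ r) \/ (((q <-> r) \/ p) <-> (r (+) (r \/ q)))) = 1 − 0.700 = 0.300
~~((q \/ r) \/ (((q <-> r) \/ p) <-> (r (+) (r \/ q)))) = 1 − 0.300 = 0.700

0.700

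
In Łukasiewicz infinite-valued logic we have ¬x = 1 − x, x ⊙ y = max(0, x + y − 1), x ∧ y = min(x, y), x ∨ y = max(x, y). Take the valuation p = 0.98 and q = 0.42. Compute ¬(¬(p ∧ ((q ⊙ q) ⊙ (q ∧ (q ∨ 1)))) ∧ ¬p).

0.98

q ⊙ q = max(0, 0.42 + 0.42 − 1) = max(0, -0.16) = 0.00
q ∨ 1 = max(0.42, 1.00) = 1.00
q ∧ (q ∨ 1) = min(0.42, 1.00) = 0.42
(q ⊙ q) ⊙ (q ∧ (q ∨ 1)) = max(0, 0.00 + 0.42 − 1) = max(0, -0.58) = 0.00
p ∧ ((q ⊙ q) ⊙ (q ∧ (q ∨ 1))) = min(0.98, 0.00) = 0.00
¬(p ∧ ((q ⊙ q) ⊙ (q ∧ (q ∨ 1)))) = 1 − 0.00 = 1.00
¬p = 1 − 0.98 = 0.02
¬(p ∧ ((q ⊙ q) ⊙ (q ∧ (q ∨ 1)))) ∧ ¬p = min(1.00, 0.02) = 0.02
¬(¬(p ∧ ((q ⊙ q) ⊙ (q ∧ (q ∨ 1)))) ∧ ¬p) = 1 − 0.02 = 0.98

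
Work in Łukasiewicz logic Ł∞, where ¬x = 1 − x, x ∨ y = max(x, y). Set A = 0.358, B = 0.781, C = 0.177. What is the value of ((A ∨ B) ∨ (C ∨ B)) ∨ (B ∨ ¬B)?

0.781

A ∨ B = max(0.358, 0.781) = 0.781
C ∨ B = max(0.177, 0.781) = 0.781
(A ∨ B) ∨ (C ∨ B) = max(0.781, 0.781) = 0.781
¬B = 1 − 0.781 = 0.219
B ∨ ¬B = max(0.781, 0.219) = 0.781
((A ∨ B) ∨ (C ∨ B)) ∨ (B ∨ ¬B) = max(0.781, 0.781) = 0.781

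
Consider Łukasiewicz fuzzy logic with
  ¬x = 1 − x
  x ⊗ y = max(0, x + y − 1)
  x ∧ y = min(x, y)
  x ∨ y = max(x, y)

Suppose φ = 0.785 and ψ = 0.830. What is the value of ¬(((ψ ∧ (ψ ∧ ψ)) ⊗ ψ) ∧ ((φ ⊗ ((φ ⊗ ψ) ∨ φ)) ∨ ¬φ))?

0.430

ψ ∧ ψ = min(0.830, 0.830) = 0.830
ψ ∧ (ψ ∧ ψ) = min(0.830, 0.830) = 0.830
(ψ ∧ (ψ ∧ ψ)) ⊗ ψ = max(0, 0.830 + 0.830 − 1) = max(0, 0.660) = 0.660
φ ⊗ ψ = max(0, 0.785 + 0.830 − 1) = max(0, 0.615) = 0.615
(φ ⊗ ψ) ∨ φ = max(0.615, 0.785) = 0.785
φ ⊗ ((φ ⊗ ψ) ∨ φ) = max(0, 0.785 + 0.785 − 1) = max(0, 0.570) = 0.570
¬φ = 1 − 0.785 = 0.215
(φ ⊗ ((φ ⊗ ψ) ∨ φ)) ∨ ¬φ = max(0.570, 0.215) = 0.570
((ψ ∧ (ψ ∧ ψ)) ⊗ ψ) ∧ ((φ ⊗ ((φ ⊗ ψ) ∨ φ)) ∨ ¬φ) = min(0.660, 0.570) = 0.570
¬(((ψ ∧ (ψ ∧ ψ)) ⊗ ψ) ∧ ((φ ⊗ ((φ ⊗ ψ) ∨ φ)) ∨ ¬φ)) = 1 − 0.570 = 0.430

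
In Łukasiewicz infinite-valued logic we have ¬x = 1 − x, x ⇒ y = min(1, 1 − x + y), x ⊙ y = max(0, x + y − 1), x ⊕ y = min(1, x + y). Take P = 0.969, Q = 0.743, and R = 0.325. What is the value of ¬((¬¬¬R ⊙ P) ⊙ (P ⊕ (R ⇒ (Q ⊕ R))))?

¬R = 1 − 0.325 = 0.675
¬¬R = 1 − 0.675 = 0.325
¬¬¬R = 1 − 0.325 = 0.675
¬¬¬R ⊙ P = max(0, 0.675 + 0.969 − 1) = max(0, 0.644) = 0.644
Q ⊕ R = min(1, 0.743 + 0.325) = min(1, 1.068) = 1.000
R ⇒ (Q ⊕ R) = min(1, 1 − 0.325 + 1.000) = min(1, 1.675) = 1.000
P ⊕ (R ⇒ (Q ⊕ R)) = min(1, 0.969 + 1.000) = min(1, 1.969) = 1.000
(¬¬¬R ⊙ P) ⊙ (P ⊕ (R ⇒ (Q ⊕ R))) = max(0, 0.644 + 1.000 − 1) = max(0, 0.644) = 0.644
¬((¬¬¬R ⊙ P) ⊙ (P ⊕ (R ⇒ (Q ⊕ R)))) = 1 − 0.644 = 0.356

0.356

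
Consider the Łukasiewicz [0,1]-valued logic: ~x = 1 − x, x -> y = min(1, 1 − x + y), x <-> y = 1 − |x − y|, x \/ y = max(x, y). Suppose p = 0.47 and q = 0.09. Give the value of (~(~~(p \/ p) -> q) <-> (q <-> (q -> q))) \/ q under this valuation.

p \/ p = max(0.47, 0.47) = 0.47
~(p \/ p) = 1 − 0.47 = 0.53
~~(p \/ p) = 1 − 0.53 = 0.47
~~(p \/ p) -> q = min(1, 1 − 0.47 + 0.09) = min(1, 0.62) = 0.62
~(~~(p \/ p) -> q) = 1 − 0.62 = 0.38
q -> q = min(1, 1 − 0.09 + 0.09) = min(1, 1.00) = 1.00
q <-> (q -> q) = 1 − |0.09 − 1.00| = 1 − 0.91 = 0.09
~(~~(p \/ p) -> q) <-> (q <-> (q -> q)) = 1 − |0.38 − 0.09| = 1 − 0.29 = 0.71
(~(~~(p \/ p) -> q) <-> (q <-> (q -> q))) \/ q = max(0.71, 0.09) = 0.71

0.71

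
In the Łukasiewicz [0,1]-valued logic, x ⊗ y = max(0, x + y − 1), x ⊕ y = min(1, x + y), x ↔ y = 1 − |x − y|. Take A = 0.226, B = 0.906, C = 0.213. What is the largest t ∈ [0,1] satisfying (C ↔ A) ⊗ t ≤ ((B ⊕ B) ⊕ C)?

1.000

C ↔ A = 1 − |0.213 − 0.226| = 1 − 0.013 = 0.987
So the left factor is C ↔ A = 0.987.
B ⊕ B = min(1, 0.906 + 0.906) = min(1, 1.812) = 1.000
(B ⊕ B) ⊕ C = min(1, 1.000 + 0.213) = min(1, 1.213) = 1.000
So the right-hand bound is (B ⊕ B) ⊕ C = 1.000.
The residuum of the Łukasiewicz t-norm gives the supremum: min(1, 1 − 0.987 + 1.000).
1 − 0.987 + 1.000 = 1.013, so t = min(1, 1.013) = 1.000.
Check: 0.987 ⊗ 1.000 = max(0, 0.987) = 0.987 ≤ 1.000.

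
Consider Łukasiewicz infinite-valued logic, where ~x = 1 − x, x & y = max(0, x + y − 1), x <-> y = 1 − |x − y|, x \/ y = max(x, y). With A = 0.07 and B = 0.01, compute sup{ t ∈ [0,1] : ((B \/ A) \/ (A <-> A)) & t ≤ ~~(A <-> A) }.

B \/ A = max(0.01, 0.07) = 0.07
A <-> A = 1 − |0.07 − 0.07| = 1 − 0.00 = 1.00
(B \/ A) \/ (A <-> A) = max(0.07, 1.00) = 1.00
So the left factor is (B \/ A) \/ (A <-> A) = 1.00.
~(A <-> A) = 1 − 1.00 = 0.00
~~(A <-> A) = 1 − 0.00 = 1.00
So the right-hand bound is ~~(A <-> A) = 1.00.
The residuum of the Łukasiewicz t-norm gives the supremum: min(1, 1 − 1.00 + 1.00).
1 − 1.00 + 1.00 = 1.00, so t = min(1, 1.00) = 1.00.
Check: 1.00 & 1.00 = max(0, 1.00) = 1.00 ≤ 1.00.

1.00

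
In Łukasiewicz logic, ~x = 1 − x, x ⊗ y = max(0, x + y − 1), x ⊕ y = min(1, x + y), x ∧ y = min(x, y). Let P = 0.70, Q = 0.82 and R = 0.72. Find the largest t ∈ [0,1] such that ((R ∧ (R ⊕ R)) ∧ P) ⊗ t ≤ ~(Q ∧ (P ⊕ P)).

0.48

R ⊕ R = min(1, 0.72 + 0.72) = min(1, 1.44) = 1.00
R ∧ (R ⊕ R) = min(0.72, 1.00) = 0.72
(R ∧ (R ⊕ R)) ∧ P = min(0.72, 0.70) = 0.70
So the left factor is (R ∧ (R ⊕ R)) ∧ P = 0.70.
P ⊕ P = min(1, 0.70 + 0.70) = min(1, 1.40) = 1.00
Q ∧ (P ⊕ P) = min(0.82, 1.00) = 0.82
~(Q ∧ (P ⊕ P)) = 1 − 0.82 = 0.18
So the right-hand bound is ~(Q ∧ (P ⊕ P)) = 0.18.
The residuum of the Łukasiewicz t-norm gives the supremum: min(1, 1 − 0.70 + 0.18).
1 − 0.70 + 0.18 = 0.48, so t = min(1, 0.48) = 0.48.
Check: 0.70 ⊗ 0.48 = max(0, 0.18) = 0.18 ≤ 0.18.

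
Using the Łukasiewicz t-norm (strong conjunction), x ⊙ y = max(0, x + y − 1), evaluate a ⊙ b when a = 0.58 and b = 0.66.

0.24

a ⊙ b = max(0, 0.58 + 0.66 − 1) = max(0, 0.24) = 0.24
For comparison, the Gödel (minimum) t-norm min(x, y) would give 0.58.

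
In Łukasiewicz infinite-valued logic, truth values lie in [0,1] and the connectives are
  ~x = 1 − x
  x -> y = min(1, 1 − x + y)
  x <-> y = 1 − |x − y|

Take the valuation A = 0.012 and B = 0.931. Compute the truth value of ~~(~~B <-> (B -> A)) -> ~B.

0.919

~B = 1 − 0.931 = 0.069
~~B = 1 − 0.069 = 0.931
B -> A = min(1, 1 − 0.931 + 0.012) = min(1, 0.081) = 0.081
~~B <-> (B -> A) = 1 − |0.931 − 0.081| = 1 − 0.850 = 0.150
~(~~B <-> (B -> A)) = 1 − 0.150 = 0.850
~~(~~B <-> (B -> A)) = 1 − 0.850 = 0.150
~~(~~B <-> (B -> A)) -> ~B = min(1, 1 − 0.150 + 0.069) = min(1, 0.919) = 0.919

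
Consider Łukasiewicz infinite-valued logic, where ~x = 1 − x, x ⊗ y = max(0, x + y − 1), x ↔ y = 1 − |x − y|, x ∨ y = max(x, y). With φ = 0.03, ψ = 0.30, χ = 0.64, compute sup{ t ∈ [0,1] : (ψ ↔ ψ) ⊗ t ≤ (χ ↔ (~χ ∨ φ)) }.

ψ ↔ ψ = 1 − |0.30 − 0.30| = 1 − 0.00 = 1.00
So the left factor is ψ ↔ ψ = 1.00.
~χ = 1 − 0.64 = 0.36
~χ ∨ φ = max(0.36, 0.03) = 0.36
χ ↔ (~χ ∨ φ) = 1 − |0.64 − 0.36| = 1 − 0.28 = 0.72
So the right-hand bound is χ ↔ (~χ ∨ φ) = 0.72.
The residuum of the Łukasiewicz t-norm gives the supremum: min(1, 1 − 1.00 + 0.72).
1 − 1.00 + 0.72 = 0.72, so t = min(1, 0.72) = 0.72.
Check: 1.00 ⊗ 0.72 = max(0, 0.72) = 0.72 ≤ 0.72.

0.72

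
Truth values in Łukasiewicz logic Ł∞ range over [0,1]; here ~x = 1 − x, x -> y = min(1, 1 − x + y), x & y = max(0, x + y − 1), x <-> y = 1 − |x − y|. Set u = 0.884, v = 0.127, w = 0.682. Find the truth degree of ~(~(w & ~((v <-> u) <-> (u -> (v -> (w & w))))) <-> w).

0.121

v <-> u = 1 − |0.127 − 0.884| = 1 − 0.757 = 0.243
w & w = max(0, 0.682 + 0.682 − 1) = max(0, 0.364) = 0.364
v -> (w & w) = min(1, 1 − 0.127 + 0.364) = min(1, 1.237) = 1.000
u -> (v -> (w & w)) = min(1, 1 − 0.884 + 1.000) = min(1, 1.116) = 1.000
(v <-> u) <-> (u -> (v -> (w & w))) = 1 − |0.243 − 1.000| = 1 − 0.757 = 0.243
~((v <-> u) <-> (u -> (v -> (w & w)))) = 1 − 0.243 = 0.757
w & ~((v <-> u) <-> (u -> (v -> (w & w)))) = max(0, 0.682 + 0.757 − 1) = max(0, 0.439) = 0.439
~(w & ~((v <-> u) <-> (u -> (v -> (w & w))))) = 1 − 0.439 = 0.561
~(w & ~((v <-> u) <-> (u -> (v -> (w & w))))) <-> w = 1 − |0.561 − 0.682| = 1 − 0.121 = 0.879
~(~(w & ~((v <-> u) <-> (u -> (v -> (w & w))))) <-> w) = 1 − 0.879 = 0.121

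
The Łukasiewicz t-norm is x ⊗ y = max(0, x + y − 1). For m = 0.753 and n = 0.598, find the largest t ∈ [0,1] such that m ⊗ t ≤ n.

The residuum of the Łukasiewicz t-norm gives the supremum: min(1, 1 − 0.753 + 0.598).
1 − 0.753 + 0.598 = 0.845, so t = min(1, 0.845) = 0.845.
Check: 0.753 ⊗ 0.845 = max(0, 0.598) = 0.598 ≤ 0.598.

0.845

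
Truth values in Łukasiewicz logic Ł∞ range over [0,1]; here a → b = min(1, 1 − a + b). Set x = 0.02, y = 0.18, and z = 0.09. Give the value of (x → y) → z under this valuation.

0.09

x → y = min(1, 1 − 0.02 + 0.18) = min(1, 1.16) = 1.00
(x → y) → z = min(1, 1 − 1.00 + 0.09) = min(1, 0.09) = 0.09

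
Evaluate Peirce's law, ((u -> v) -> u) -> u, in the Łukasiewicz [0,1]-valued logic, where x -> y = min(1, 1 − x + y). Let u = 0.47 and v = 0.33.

u -> v = min(1, 1 − 0.47 + 0.33) = min(1, 0.86) = 0.86
(u -> v) -> u = min(1, 1 − 0.86 + 0.47) = min(1, 0.61) = 0.61
((u -> v) -> u) -> u = min(1, 1 − 0.61 + 0.47) = min(1, 0.86) = 0.86
(The value 0.86 < 1 shows this instance is not satisfied; not a Ł∞-tautology in general.)

0.86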